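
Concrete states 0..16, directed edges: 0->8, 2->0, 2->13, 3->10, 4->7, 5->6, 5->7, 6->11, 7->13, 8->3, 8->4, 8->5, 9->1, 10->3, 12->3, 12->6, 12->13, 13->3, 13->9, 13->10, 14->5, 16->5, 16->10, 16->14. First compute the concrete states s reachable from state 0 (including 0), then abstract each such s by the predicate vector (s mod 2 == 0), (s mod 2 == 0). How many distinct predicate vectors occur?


BFS from 0:
Concrete reachable: {0, 1, 3, 4, 5, 6, 7, 8, 9, 10, 11, 13}
Abstract via predicates (s mod 2 == 0), (s mod 2 == 0):
  (0,0) <- {1, 3, 5, 7, 9, 11, 13}
  (1,1) <- {0, 4, 6, 8, 10}
Distinct abstract states = 2

2


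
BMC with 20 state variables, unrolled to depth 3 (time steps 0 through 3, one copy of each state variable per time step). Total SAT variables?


BMC unrolls to depth k, creating one copy of each state var for steps 0..k.
Step count = 3 + 1 = 4 (steps 0 through 3)
Vars per step = 20
Total = 20 * 4 = 80

80


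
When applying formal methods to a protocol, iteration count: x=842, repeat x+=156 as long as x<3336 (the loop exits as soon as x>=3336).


Step 1: x goes from 842 toward 3336 by 156; the body runs while x<3336, so iterations = ceil((bound-start)/step)
Step 2: Distance=2494
Step 3: ceil(2494/156)=16

16


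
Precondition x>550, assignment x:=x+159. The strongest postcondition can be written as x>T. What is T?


Formula: sp(P, x:=E) = exists old_x. (x = E[old_x/x]) AND P[old_x/x] (old_x is the value of x before the assignment; eliminate old_x by solving x = E[old_x/x] for old_x)
Step 1: Precondition P: x>550, i.e. old_x > 550
Step 2: Assignment gives x = old_x + 159, so old_x = x - 159
Step 3: Substitute into P: x - 159 > 550
Step 4: Simplify: x > 550+159 = 709

709


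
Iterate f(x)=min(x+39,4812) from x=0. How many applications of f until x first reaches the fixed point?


Step 1: x=0, cap=4812, increment=39
Step 2: x grows by 39 each step until capped at 4812; fixed point is x=4812
Step 3: iterations = ceil(4812/39) = 124

124


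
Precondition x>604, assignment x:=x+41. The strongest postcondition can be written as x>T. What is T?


Formula: sp(P, x:=E) = exists old_x. (x = E[old_x/x]) AND P[old_x/x] (old_x is the value of x before the assignment; eliminate old_x by solving x = E[old_x/x] for old_x)
Step 1: Precondition P: x>604, i.e. old_x > 604
Step 2: Assignment gives x = old_x + 41, so old_x = x - 41
Step 3: Substitute into P: x - 41 > 604
Step 4: Simplify: x > 604+41 = 645

645


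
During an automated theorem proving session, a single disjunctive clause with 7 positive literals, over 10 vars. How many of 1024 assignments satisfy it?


Step 1: Total=2^10=1024
Step 2: Unsat when all 7 false: 2^3=8
Step 3: Sat=1024-8=1016

1016


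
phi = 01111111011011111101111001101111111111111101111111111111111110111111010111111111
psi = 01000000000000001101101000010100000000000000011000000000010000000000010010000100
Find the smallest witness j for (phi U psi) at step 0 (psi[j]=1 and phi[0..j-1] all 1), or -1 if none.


(phi U psi) at 0: need smallest j with psi[j]=1 and phi[i]=1 for all i in [0,j).
Scan from step 0:
  step 0: phi=0 -> phi-prefix broken from here
  step 1: psi=1 but phi already failed -> not a witness
  step 16: psi=1 but phi already failed -> not a witness
  step 17: psi=1 but phi already failed -> not a witness
  step 19: psi=1 but phi already failed -> not a witness
  step 20: psi=1 but phi already failed -> not a witness
  step 22: psi=1 but phi already failed -> not a witness
  step 27: psi=1 but phi already failed -> not a witness
  step 29: psi=1 but phi already failed -> not a witness
  step 45: psi=1 but phi already failed -> not a witness
  step 46: psi=1 but phi already failed -> not a witness
  step 57: psi=1 but phi already failed -> not a witness
  step 69: psi=1 but phi already failed -> not a witness
  step 72: psi=1 but phi already failed -> not a witness
  step 77: psi=1 but phi already failed -> not a witness
  end of trace: no witness -> -1
Witness step = -1

-1


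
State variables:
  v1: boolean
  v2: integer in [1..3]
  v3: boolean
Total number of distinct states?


State space = product of domain sizes of all variables.
Domain sizes:
  v1 (boolean): 2
  v2 (integer in [1..3]): 3
  v3 (boolean): 2
Product = 2 * 3 * 2 = 12

12


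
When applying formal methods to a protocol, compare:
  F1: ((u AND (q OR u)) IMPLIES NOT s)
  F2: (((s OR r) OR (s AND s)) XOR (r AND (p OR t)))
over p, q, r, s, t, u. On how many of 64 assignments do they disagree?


F1 = ((u AND (q OR u)) IMPLIES NOT s)
F2 = (((s OR r) OR (s AND s)) XOR (r AND (p OR t)))
Evaluate both on each of 64 rows (bits = p,q,r,s,t,u):
  row 0 [000000]: F1=1 F2=0 (differ) -> 1
  row 1 [000001]: F1=1 F2=0 (differ) -> 1
  row 2 [000010]: F1=1 F2=0 (differ) -> 1
  row 3 [000011]: F1=1 F2=0 (differ) -> 1
  row 4 [000100]: F1=1 F2=1 -> 0
  (every remaining row is evaluated the same way; all 64 results are listed next)
Full result column, 8 rows per line (p,q,r fixed per line; s,t,u runs 000..111 left to right):
  rows 0-7 [p,q,r=000]: 11110101  (ones: 6)
  rows 8-15 [p,q,r=001]: 00110110  (ones: 4)
  rows 16-23 [p,q,r=010]: 11110101  (ones: 6)
  rows 24-31 [p,q,r=011]: 00110110  (ones: 4)
  rows 32-39 [p,q,r=100]: 11110101  (ones: 6)
  rows 40-47 [p,q,r=101]: 11111010  (ones: 6)
  rows 48-55 [p,q,r=110]: 11110101  (ones: 6)
  rows 56-63 [p,q,r=111]: 11111010  (ones: 6)
Disagreements = 6+4+6+4+6+6+6+6 = 44

44


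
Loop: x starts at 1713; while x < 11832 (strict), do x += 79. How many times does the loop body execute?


Step 1: x goes from 1713 toward 11832 by 79; the body runs while x<11832, so iterations = ceil((bound-start)/step)
Step 2: Distance=10119
Step 3: ceil(10119/79)=129

129


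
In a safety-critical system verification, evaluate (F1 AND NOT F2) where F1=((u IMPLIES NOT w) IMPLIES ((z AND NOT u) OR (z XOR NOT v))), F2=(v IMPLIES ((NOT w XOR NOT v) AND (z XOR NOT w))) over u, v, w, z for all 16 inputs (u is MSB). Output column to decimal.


F1 = ((u IMPLIES NOT w) IMPLIES ((z AND NOT u) OR (z XOR NOT v)))
F2 = (v IMPLIES ((NOT w XOR NOT v) AND (z XOR NOT w)))
Counterexample to F1=>F2 is where F1=1 and F2=0.
Evaluate each row (bits = u,v,w,z, MSB first):
  row 0 [0000]: F1=1 F2=1 -> F1&~F2 -> 0
  row 1 [0001]: F1=1 F2=1 -> F1&~F2 -> 0
  row 2 [0010]: F1=1 F2=1 -> F1&~F2 -> 0
  row 3 [0011]: F1=1 F2=1 -> F1&~F2 -> 0
  row 4 [0100]: F1=0 F2=1 -> F1&~F2 -> 0
  row 5 [0101]: F1=1 F2=0 -> F1&~F2 -> 1
  row 6 [0110]: F1=0 F2=0 -> F1&~F2 -> 0
  row 7 [0111]: F1=1 F2=0 -> F1&~F2 -> 1
  row 8 [1000]: F1=1 F2=1 -> F1&~F2 -> 0
  row 9 [1001]: F1=0 F2=1 -> F1&~F2 -> 0
  row 10 [1010]: F1=1 F2=1 -> F1&~F2 -> 0
  row 11 [1011]: F1=1 F2=1 -> F1&~F2 -> 0
  row 12 [1100]: F1=0 F2=1 -> F1&~F2 -> 0
  row 13 [1101]: F1=1 F2=0 -> F1&~F2 -> 1
  row 14 [1110]: F1=1 F2=0 -> F1&~F2 -> 1
  row 15 [1111]: F1=1 F2=0 -> F1&~F2 -> 1
Full result column, 4 rows per line (u,v fixed per line; w,z runs 00..11 left to right):
  rows 0-3 [u,v=00]: 0000  = hex 0
  rows 4-7 [u,v=01]: 0101  = hex 5
  rows 8-11 [u,v=10]: 0000  = hex 0
  rows 12-15 [u,v=11]: 0111  = hex 7
Counterexample vector (row 0 .. row 15) = 0000010100000111
Output column grouped in 4s = 0000 0101 0000 0111 = 0x0507
Convert to decimal digit by digit (value = value*16 + digit):
  0 -> 0
  0*16 + 5 = 5
  5*16 + 0 = 80
  80*16 + 7 = 1287
Decimal = 1287

1287


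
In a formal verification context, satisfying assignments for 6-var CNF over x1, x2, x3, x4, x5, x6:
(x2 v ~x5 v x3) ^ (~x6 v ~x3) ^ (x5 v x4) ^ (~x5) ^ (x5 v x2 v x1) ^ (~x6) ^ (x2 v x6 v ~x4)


CNF with 7 clauses over 6 vars (64 assignments).
An assignment satisfies CNF iff every clause has >=1 true literal.
Check each row (bits = x1,x2,x3,x4,x5,x6; clause T/F shown):
  row 0 [000000]: clauses=TTFTFTT -> 0
  row 1 [000001]: clauses=TTFTFFT -> 0
  row 2 [000010]: clauses=FTTFTTT -> 0
  row 3 [000011]: clauses=FTTFTFT -> 0
  row 4 [000100]: clauses=TTTTFTF -> 0
  (every remaining row is evaluated the same way; all 64 results are listed next)
Full result column, 8 rows per line (x1,x2,x3 fixed per line; x4,x5,x6 runs 000..111 left to right):
  rows 0-7 [x1,x2,x3=000]: 00000000  (ones: 0)
  rows 8-15 [x1,x2,x3=001]: 00000000  (ones: 0)
  rows 16-23 [x1,x2,x3=010]: 00001000  (ones: 1)
  rows 24-31 [x1,x2,x3=011]: 00001000  (ones: 1)
  rows 32-39 [x1,x2,x3=100]: 00000000  (ones: 0)
  rows 40-47 [x1,x2,x3=101]: 00000000  (ones: 0)
  rows 48-55 [x1,x2,x3=110]: 00001000  (ones: 1)
  rows 56-63 [x1,x2,x3=111]: 00001000  (ones: 1)
Satisfying assignments = 0+0+1+1+0+0+1+1 = 4

4


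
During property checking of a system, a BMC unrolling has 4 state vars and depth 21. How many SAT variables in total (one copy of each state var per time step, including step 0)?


BMC unrolls to depth k, creating one copy of each state var for steps 0..k.
Step count = 21 + 1 = 22 (steps 0 through 21)
Vars per step = 4
Total = 4 * 22 = 88

88


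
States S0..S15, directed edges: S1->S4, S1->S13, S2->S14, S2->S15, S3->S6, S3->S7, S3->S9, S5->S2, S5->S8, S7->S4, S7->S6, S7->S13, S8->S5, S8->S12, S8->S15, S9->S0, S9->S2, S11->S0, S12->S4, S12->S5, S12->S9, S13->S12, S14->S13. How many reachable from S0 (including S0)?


BFS from S0:
  layer 0: {S0}
Reachable set: {S0}
Count = 1

1


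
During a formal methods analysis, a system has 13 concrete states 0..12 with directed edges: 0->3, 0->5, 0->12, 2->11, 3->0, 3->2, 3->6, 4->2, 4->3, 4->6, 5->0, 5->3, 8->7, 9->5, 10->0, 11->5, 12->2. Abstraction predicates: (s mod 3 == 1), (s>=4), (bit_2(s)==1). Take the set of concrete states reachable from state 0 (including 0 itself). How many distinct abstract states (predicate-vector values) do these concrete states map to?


BFS from 0:
Concrete reachable: {0, 2, 3, 5, 6, 11, 12}
Abstract via predicates (s mod 3 == 1), (s>=4), (bit_2(s)==1):
  (0,0,0) <- {0, 2, 3}
  (0,1,0) <- {11}
  (0,1,1) <- {5, 6, 12}
Distinct abstract states = 3

3


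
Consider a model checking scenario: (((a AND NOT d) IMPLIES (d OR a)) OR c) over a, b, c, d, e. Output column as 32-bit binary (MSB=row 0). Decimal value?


Formula: (((a AND NOT d) IMPLIES (d OR a)) OR c) over a, b, c, d, e (32 rows)
Evaluate each row (bits = a,b,c,d,e, MSB first):
  row 0 [00000]: (((0 AND NOT 0) IMPLIES (0 OR 0)) OR 0) -> 1
  row 1 [00001]: (((0 AND NOT 0) IMPLIES (0 OR 0)) OR 0) -> 1
  row 2 [00010]: (((0 AND NOT 1) IMPLIES (1 OR 0)) OR 0) -> 1
  row 3 [00011]: (((0 AND NOT 1) IMPLIES (1 OR 0)) OR 0) -> 1
  row 4 [00100]: (((0 AND NOT 0) IMPLIES (0 OR 0)) OR 1) -> 1
  row 5 [00101]: (((0 AND NOT 0) IMPLIES (0 OR 0)) OR 1) -> 1
  row 6 [00110]: (((0 AND NOT 1) IMPLIES (1 OR 0)) OR 1) -> 1
  row 7 [00111]: (((0 AND NOT 1) IMPLIES (1 OR 0)) OR 1) -> 1
  row 8 [01000]: (((0 AND NOT 0) IMPLIES (0 OR 0)) OR 0) -> 1
  row 9 [01001]: (((0 AND NOT 0) IMPLIES (0 OR 0)) OR 0) -> 1
  row 10 [01010]: (((0 AND NOT 1) IMPLIES (1 OR 0)) OR 0) -> 1
  row 11 [01011]: (((0 AND NOT 1) IMPLIES (1 OR 0)) OR 0) -> 1
  row 12 [01100]: (((0 AND NOT 0) IMPLIES (0 OR 0)) OR 1) -> 1
  row 13 [01101]: (((0 AND NOT 0) IMPLIES (0 OR 0)) OR 1) -> 1
  row 14 [01110]: (((0 AND NOT 1) IMPLIES (1 OR 0)) OR 1) -> 1
  row 15 [01111]: (((0 AND NOT 1) IMPLIES (1 OR 0)) OR 1) -> 1
  row 16 [10000]: (((1 AND NOT 0) IMPLIES (0 OR 1)) OR 0) -> 1
  row 17 [10001]: (((1 AND NOT 0) IMPLIES (0 OR 1)) OR 0) -> 1
  row 18 [10010]: (((1 AND NOT 1) IMPLIES (1 OR 1)) OR 0) -> 1
  row 19 [10011]: (((1 AND NOT 1) IMPLIES (1 OR 1)) OR 0) -> 1
  row 20 [10100]: (((1 AND NOT 0) IMPLIES (0 OR 1)) OR 1) -> 1
  row 21 [10101]: (((1 AND NOT 0) IMPLIES (0 OR 1)) OR 1) -> 1
  row 22 [10110]: (((1 AND NOT 1) IMPLIES (1 OR 1)) OR 1) -> 1
  row 23 [10111]: (((1 AND NOT 1) IMPLIES (1 OR 1)) OR 1) -> 1
  row 24 [11000]: (((1 AND NOT 0) IMPLIES (0 OR 1)) OR 0) -> 1
  row 25 [11001]: (((1 AND NOT 0) IMPLIES (0 OR 1)) OR 0) -> 1
  row 26 [11010]: (((1 AND NOT 1) IMPLIES (1 OR 1)) OR 0) -> 1
  row 27 [11011]: (((1 AND NOT 1) IMPLIES (1 OR 1)) OR 0) -> 1
  row 28 [11100]: (((1 AND NOT 0) IMPLIES (0 OR 1)) OR 1) -> 1
  row 29 [11101]: (((1 AND NOT 0) IMPLIES (0 OR 1)) OR 1) -> 1
  row 30 [11110]: (((1 AND NOT 1) IMPLIES (1 OR 1)) OR 1) -> 1
  row 31 [11111]: (((1 AND NOT 1) IMPLIES (1 OR 1)) OR 1) -> 1
Full result column, 4 rows per line (a,b,c fixed per line; d,e runs 00..11 left to right):
  rows 0-3 [a,b,c=000]: 1111  = hex F
  rows 4-7 [a,b,c=001]: 1111  = hex F
  rows 8-11 [a,b,c=010]: 1111  = hex F
  rows 12-15 [a,b,c=011]: 1111  = hex F
  rows 16-19 [a,b,c=100]: 1111  = hex F
  rows 20-23 [a,b,c=101]: 1111  = hex F
  rows 24-27 [a,b,c=110]: 1111  = hex F
  rows 28-31 [a,b,c=111]: 1111  = hex F
Output column (row 0 .. row 31) = 11111111111111111111111111111111
Output column grouped in 4s = 1111 1111 1111 1111 1111 1111 1111 1111 = 0xFFFFFFFF
Convert to decimal digit by digit (value = value*16 + digit):
  F -> 15
  15*16 + 15 (F) = 255
  255*16 + 15 (F) = 4095
  4095*16 + 15 (F) = 65535
  65535*16 + 15 (F) = 1048575
  1048575*16 + 15 (F) = 16777215
  16777215*16 + 15 (F) = 268435455
  268435455*16 + 15 (F) = 4294967295
Decimal = 4294967295

4294967295


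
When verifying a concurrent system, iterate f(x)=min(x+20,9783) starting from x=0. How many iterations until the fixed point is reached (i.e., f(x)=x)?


Step 1: x=0, cap=9783, increment=20
Step 2: x grows by 20 each step until capped at 9783; fixed point is x=9783
Step 3: iterations = ceil(9783/20) = 490

490


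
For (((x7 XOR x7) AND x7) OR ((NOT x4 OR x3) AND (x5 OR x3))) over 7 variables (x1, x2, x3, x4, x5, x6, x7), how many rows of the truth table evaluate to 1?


Formula: (((x7 XOR x7) AND x7) OR ((NOT x4 OR x3) AND (x5 OR x3))) over 7 vars (128 rows)
Evaluate each row (x1, x2, x3, x4, x5, x6, x7 as bits, MSB first):
  row 0 [0000000]: (((0 XOR 0) AND 0) OR ((NOT 0 OR 0) AND (0 OR 0))) -> 0
  row 1 [0000001]: (((1 XOR 1) AND 1) OR ((NOT 0 OR 0) AND (0 OR 0))) -> 0
  row 2 [0000010]: (((0 XOR 0) AND 0) OR ((NOT 0 OR 0) AND (0 OR 0))) -> 0
  row 3 [0000011]: (((1 XOR 1) AND 1) OR ((NOT 0 OR 0) AND (0 OR 0))) -> 0
  row 4 [0000100]: (((0 XOR 0) AND 0) OR ((NOT 0 OR 0) AND (1 OR 0))) -> 1
  (every remaining row is evaluated the same way; all 128 results are listed next)
Full result column, 8 rows per line (x1,x2,x3,x4 fixed per line; x5,x6,x7 runs 000..111 left to right):
  rows 0-7 [x1,x2,x3,x4=0000]: 00001111  (ones: 4)
  rows 8-15 [x1,x2,x3,x4=0001]: 00000000  (ones: 0)
  rows 16-23 [x1,x2,x3,x4=0010]: 11111111  (ones: 8)
  rows 24-31 [x1,x2,x3,x4=0011]: 11111111  (ones: 8)
  rows 32-39 [x1,x2,x3,x4=0100]: 00001111  (ones: 4)
  rows 40-47 [x1,x2,x3,x4=0101]: 00000000  (ones: 0)
  rows 48-55 [x1,x2,x3,x4=0110]: 11111111  (ones: 8)
  rows 56-63 [x1,x2,x3,x4=0111]: 11111111  (ones: 8)
  rows 64-71 [x1,x2,x3,x4=1000]: 00001111  (ones: 4)
  rows 72-79 [x1,x2,x3,x4=1001]: 00000000  (ones: 0)
  rows 80-87 [x1,x2,x3,x4=1010]: 11111111  (ones: 8)
  rows 88-95 [x1,x2,x3,x4=1011]: 11111111  (ones: 8)
  rows 96-103 [x1,x2,x3,x4=1100]: 00001111  (ones: 4)
  rows 104-111 [x1,x2,x3,x4=1101]: 00000000  (ones: 0)
  rows 112-119 [x1,x2,x3,x4=1110]: 11111111  (ones: 8)
  rows 120-127 [x1,x2,x3,x4=1111]: 11111111  (ones: 8)
Count of 1-rows = 4+0+8+8+4+0+8+8+4+0+8+8+4+0+8+8 = 80

80


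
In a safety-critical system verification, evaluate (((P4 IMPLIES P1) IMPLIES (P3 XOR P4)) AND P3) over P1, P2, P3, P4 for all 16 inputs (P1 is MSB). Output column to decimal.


Formula: (((P4 IMPLIES P1) IMPLIES (P3 XOR P4)) AND P3) over P1, P2, P3, P4 (16 rows)
Evaluate each row (bits = P1,P2,P3,P4, MSB first):
  row 0 [0000]: (((0 IMPLIES 0) IMPLIES (0 XOR 0)) AND 0) -> 0
  row 1 [0001]: (((1 IMPLIES 0) IMPLIES (0 XOR 1)) AND 0) -> 0
  row 2 [0010]: (((0 IMPLIES 0) IMPLIES (1 XOR 0)) AND 1) -> 1
  row 3 [0011]: (((1 IMPLIES 0) IMPLIES (1 XOR 1)) AND 1) -> 1
  row 4 [0100]: (((0 IMPLIES 0) IMPLIES (0 XOR 0)) AND 0) -> 0
  row 5 [0101]: (((1 IMPLIES 0) IMPLIES (0 XOR 1)) AND 0) -> 0
  row 6 [0110]: (((0 IMPLIES 0) IMPLIES (1 XOR 0)) AND 1) -> 1
  row 7 [0111]: (((1 IMPLIES 0) IMPLIES (1 XOR 1)) AND 1) -> 1
  row 8 [1000]: (((0 IMPLIES 1) IMPLIES (0 XOR 0)) AND 0) -> 0
  row 9 [1001]: (((1 IMPLIES 1) IMPLIES (0 XOR 1)) AND 0) -> 0
  row 10 [1010]: (((0 IMPLIES 1) IMPLIES (1 XOR 0)) AND 1) -> 1
  row 11 [1011]: (((1 IMPLIES 1) IMPLIES (1 XOR 1)) AND 1) -> 0
  row 12 [1100]: (((0 IMPLIES 1) IMPLIES (0 XOR 0)) AND 0) -> 0
  row 13 [1101]: (((1 IMPLIES 1) IMPLIES (0 XOR 1)) AND 0) -> 0
  row 14 [1110]: (((0 IMPLIES 1) IMPLIES (1 XOR 0)) AND 1) -> 1
  row 15 [1111]: (((1 IMPLIES 1) IMPLIES (1 XOR 1)) AND 1) -> 0
Full result column, 4 rows per line (P1,P2 fixed per line; P3,P4 runs 00..11 left to right):
  rows 0-3 [P1,P2=00]: 0011  = hex 3
  rows 4-7 [P1,P2=01]: 0011  = hex 3
  rows 8-11 [P1,P2=10]: 0010  = hex 2
  rows 12-15 [P1,P2=11]: 0010  = hex 2
Output column (row 0 .. row 15) = 0011001100100010
Output column grouped in 4s = 0011 0011 0010 0010 = 0x3322
Convert to decimal digit by digit (value = value*16 + digit):
  3 -> 3
  3*16 + 3 = 51
  51*16 + 2 = 818
  818*16 + 2 = 13090
Decimal = 13090

13090


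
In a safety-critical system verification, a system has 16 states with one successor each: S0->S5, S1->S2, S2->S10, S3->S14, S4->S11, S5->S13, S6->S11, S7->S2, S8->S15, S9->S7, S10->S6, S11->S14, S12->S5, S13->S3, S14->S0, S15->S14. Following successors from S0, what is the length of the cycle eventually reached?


Trace from S0 until a state repeats:
  S0 -> S5 -> S13 -> S3 -> S14 -> S0
S0 first seen at step 0, revisited at step 5.
Cycle length = 5 - 0 = 5

5


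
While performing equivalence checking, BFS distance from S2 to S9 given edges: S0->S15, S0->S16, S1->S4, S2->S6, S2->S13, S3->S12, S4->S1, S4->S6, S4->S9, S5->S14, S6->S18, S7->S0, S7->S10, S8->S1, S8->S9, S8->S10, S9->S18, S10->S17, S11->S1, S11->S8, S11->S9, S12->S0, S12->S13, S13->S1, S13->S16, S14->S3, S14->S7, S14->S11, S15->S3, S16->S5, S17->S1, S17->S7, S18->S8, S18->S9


BFS layer-by-layer from S2:
  dist 0: {S2}
  dist 1: {S6, S13}
  dist 2: {S1, S16, S18}
  dist 3: {S4, S5, S8, S9}
  -> S9 reached at distance 3
Shortest path length = 3

3


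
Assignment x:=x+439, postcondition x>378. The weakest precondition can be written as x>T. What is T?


Formula: wp(x:=E, P) = P[E/x] (substitute E for x in postcondition)
Step 1: Postcondition: x>378
Step 2: Substitute x+439 for x: x+439>378
Step 3: Solve for x: x > 378-439 = -61

-61


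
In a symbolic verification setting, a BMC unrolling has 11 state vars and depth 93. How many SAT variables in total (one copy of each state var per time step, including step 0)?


BMC unrolls to depth k, creating one copy of each state var for steps 0..k.
Step count = 93 + 1 = 94 (steps 0 through 93)
Vars per step = 11
Total = 11 * 94 = 1034

1034


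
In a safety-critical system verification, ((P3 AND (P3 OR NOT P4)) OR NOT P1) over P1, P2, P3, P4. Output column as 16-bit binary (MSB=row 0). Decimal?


Formula: ((P3 AND (P3 OR NOT P4)) OR NOT P1) over P1, P2, P3, P4 (16 rows)
Evaluate each row (bits = P1,P2,P3,P4, MSB first):
  row 0 [0000]: ((0 AND (0 OR NOT 0)) OR NOT 0) -> 1
  row 1 [0001]: ((0 AND (0 OR NOT 1)) OR NOT 0) -> 1
  row 2 [0010]: ((1 AND (1 OR NOT 0)) OR NOT 0) -> 1
  row 3 [0011]: ((1 AND (1 OR NOT 1)) OR NOT 0) -> 1
  row 4 [0100]: ((0 AND (0 OR NOT 0)) OR NOT 0) -> 1
  row 5 [0101]: ((0 AND (0 OR NOT 1)) OR NOT 0) -> 1
  row 6 [0110]: ((1 AND (1 OR NOT 0)) OR NOT 0) -> 1
  row 7 [0111]: ((1 AND (1 OR NOT 1)) OR NOT 0) -> 1
  row 8 [1000]: ((0 AND (0 OR NOT 0)) OR NOT 1) -> 0
  row 9 [1001]: ((0 AND (0 OR NOT 1)) OR NOT 1) -> 0
  row 10 [1010]: ((1 AND (1 OR NOT 0)) OR NOT 1) -> 1
  row 11 [1011]: ((1 AND (1 OR NOT 1)) OR NOT 1) -> 1
  row 12 [1100]: ((0 AND (0 OR NOT 0)) OR NOT 1) -> 0
  row 13 [1101]: ((0 AND (0 OR NOT 1)) OR NOT 1) -> 0
  row 14 [1110]: ((1 AND (1 OR NOT 0)) OR NOT 1) -> 1
  row 15 [1111]: ((1 AND (1 OR NOT 1)) OR NOT 1) -> 1
Full result column, 4 rows per line (P1,P2 fixed per line; P3,P4 runs 00..11 left to right):
  rows 0-3 [P1,P2=00]: 1111  = hex F
  rows 4-7 [P1,P2=01]: 1111  = hex F
  rows 8-11 [P1,P2=10]: 0011  = hex 3
  rows 12-15 [P1,P2=11]: 0011  = hex 3
Output column (row 0 .. row 15) = 1111111100110011
Output column grouped in 4s = 1111 1111 0011 0011 = 0xFF33
Convert to decimal digit by digit (value = value*16 + digit):
  F -> 15
  15*16 + 15 (F) = 255
  255*16 + 3 = 4083
  4083*16 + 3 = 65331
Decimal = 65331

65331


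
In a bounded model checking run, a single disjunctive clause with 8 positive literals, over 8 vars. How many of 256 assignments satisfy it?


Step 1: Total=2^8=256
Step 2: Unsat when all 8 false: 2^0=1
Step 3: Sat=256-1=255

255


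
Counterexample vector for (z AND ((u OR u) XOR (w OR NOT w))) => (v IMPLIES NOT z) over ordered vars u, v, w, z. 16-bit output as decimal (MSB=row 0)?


F1 = (z AND ((u OR u) XOR (w OR NOT w)))
F2 = (v IMPLIES NOT z)
Counterexample to F1=>F2 is where F1=1 and F2=0.
Evaluate each row (bits = u,v,w,z, MSB first):
  row 0 [0000]: F1=0 F2=1 -> F1&~F2 -> 0
  row 1 [0001]: F1=1 F2=1 -> F1&~F2 -> 0
  row 2 [0010]: F1=0 F2=1 -> F1&~F2 -> 0
  row 3 [0011]: F1=1 F2=1 -> F1&~F2 -> 0
  row 4 [0100]: F1=0 F2=1 -> F1&~F2 -> 0
  row 5 [0101]: F1=1 F2=0 -> F1&~F2 -> 1
  row 6 [0110]: F1=0 F2=1 -> F1&~F2 -> 0
  row 7 [0111]: F1=1 F2=0 -> F1&~F2 -> 1
  row 8 [1000]: F1=0 F2=1 -> F1&~F2 -> 0
  row 9 [1001]: F1=0 F2=1 -> F1&~F2 -> 0
  row 10 [1010]: F1=0 F2=1 -> F1&~F2 -> 0
  row 11 [1011]: F1=0 F2=1 -> F1&~F2 -> 0
  row 12 [1100]: F1=0 F2=1 -> F1&~F2 -> 0
  row 13 [1101]: F1=0 F2=0 -> F1&~F2 -> 0
  row 14 [1110]: F1=0 F2=1 -> F1&~F2 -> 0
  row 15 [1111]: F1=0 F2=0 -> F1&~F2 -> 0
Full result column, 4 rows per line (u,v fixed per line; w,z runs 00..11 left to right):
  rows 0-3 [u,v=00]: 0000  = hex 0
  rows 4-7 [u,v=01]: 0101  = hex 5
  rows 8-11 [u,v=10]: 0000  = hex 0
  rows 12-15 [u,v=11]: 0000  = hex 0
Counterexample vector (row 0 .. row 15) = 0000010100000000
Output column grouped in 4s = 0000 0101 0000 0000 = 0x0500
Convert to decimal digit by digit (value = value*16 + digit):
  0 -> 0
  0*16 + 5 = 5
  5*16 + 0 = 80
  80*16 + 0 = 1280
Decimal = 1280

1280


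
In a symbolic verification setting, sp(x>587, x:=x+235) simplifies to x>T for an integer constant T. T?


Formula: sp(P, x:=E) = exists old_x. (x = E[old_x/x]) AND P[old_x/x] (old_x is the value of x before the assignment; eliminate old_x by solving x = E[old_x/x] for old_x)
Step 1: Precondition P: x>587, i.e. old_x > 587
Step 2: Assignment gives x = old_x + 235, so old_x = x - 235
Step 3: Substitute into P: x - 235 > 587
Step 4: Simplify: x > 587+235 = 822

822


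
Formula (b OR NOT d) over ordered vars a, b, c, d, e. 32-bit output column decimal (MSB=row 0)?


Formula: (b OR NOT d) over a, b, c, d, e (32 rows)
Evaluate each row (bits = a,b,c,d,e, MSB first):
  row 0 [00000]: (0 OR NOT 0) -> 1
  row 1 [00001]: (0 OR NOT 0) -> 1
  row 2 [00010]: (0 OR NOT 1) -> 0
  row 3 [00011]: (0 OR NOT 1) -> 0
  row 4 [00100]: (0 OR NOT 0) -> 1
  row 5 [00101]: (0 OR NOT 0) -> 1
  row 6 [00110]: (0 OR NOT 1) -> 0
  row 7 [00111]: (0 OR NOT 1) -> 0
  row 8 [01000]: (1 OR NOT 0) -> 1
  row 9 [01001]: (1 OR NOT 0) -> 1
  row 10 [01010]: (1 OR NOT 1) -> 1
  row 11 [01011]: (1 OR NOT 1) -> 1
  row 12 [01100]: (1 OR NOT 0) -> 1
  row 13 [01101]: (1 OR NOT 0) -> 1
  row 14 [01110]: (1 OR NOT 1) -> 1
  row 15 [01111]: (1 OR NOT 1) -> 1
  row 16 [10000]: (0 OR NOT 0) -> 1
  row 17 [10001]: (0 OR NOT 0) -> 1
  row 18 [10010]: (0 OR NOT 1) -> 0
  row 19 [10011]: (0 OR NOT 1) -> 0
  row 20 [10100]: (0 OR NOT 0) -> 1
  row 21 [10101]: (0 OR NOT 0) -> 1
  row 22 [10110]: (0 OR NOT 1) -> 0
  row 23 [10111]: (0 OR NOT 1) -> 0
  row 24 [11000]: (1 OR NOT 0) -> 1
  row 25 [11001]: (1 OR NOT 0) -> 1
  row 26 [11010]: (1 OR NOT 1) -> 1
  row 27 [11011]: (1 OR NOT 1) -> 1
  row 28 [11100]: (1 OR NOT 0) -> 1
  row 29 [11101]: (1 OR NOT 0) -> 1
  row 30 [11110]: (1 OR NOT 1) -> 1
  row 31 [11111]: (1 OR NOT 1) -> 1
Full result column, 4 rows per line (a,b,c fixed per line; d,e runs 00..11 left to right):
  rows 0-3 [a,b,c=000]: 1100  = hex C
  rows 4-7 [a,b,c=001]: 1100  = hex C
  rows 8-11 [a,b,c=010]: 1111  = hex F
  rows 12-15 [a,b,c=011]: 1111  = hex F
  rows 16-19 [a,b,c=100]: 1100  = hex C
  rows 20-23 [a,b,c=101]: 1100  = hex C
  rows 24-27 [a,b,c=110]: 1111  = hex F
  rows 28-31 [a,b,c=111]: 1111  = hex F
Output column (row 0 .. row 31) = 11001100111111111100110011111111
Output column grouped in 4s = 1100 1100 1111 1111 1100 1100 1111 1111 = 0xCCFFCCFF
Convert to decimal digit by digit (value = value*16 + digit):
  C -> 12
  12*16 + 12 (C) = 204
  204*16 + 15 (F) = 3279
  3279*16 + 15 (F) = 52479
  52479*16 + 12 (C) = 839676
  839676*16 + 12 (C) = 13434828
  13434828*16 + 15 (F) = 214957263
  214957263*16 + 15 (F) = 3439316223
Decimal = 3439316223

3439316223


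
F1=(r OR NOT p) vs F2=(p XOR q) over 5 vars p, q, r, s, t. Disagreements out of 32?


F1 = (r OR NOT p)
F2 = (p XOR q)
Evaluate both on each of 32 rows (bits = p,q,r,s,t):
  row 0 [00000]: F1=1 F2=0 (differ) -> 1
  row 1 [00001]: F1=1 F2=0 (differ) -> 1
  row 2 [00010]: F1=1 F2=0 (differ) -> 1
  row 3 [00011]: F1=1 F2=0 (differ) -> 1
  row 4 [00100]: F1=1 F2=0 (differ) -> 1
  row 5 [00101]: F1=1 F2=0 (differ) -> 1
  row 6 [00110]: F1=1 F2=0 (differ) -> 1
  row 7 [00111]: F1=1 F2=0 (differ) -> 1
  row 8 [01000]: F1=1 F2=1 -> 0
  row 9 [01001]: F1=1 F2=1 -> 0
  row 10 [01010]: F1=1 F2=1 -> 0
  row 11 [01011]: F1=1 F2=1 -> 0
  row 12 [01100]: F1=1 F2=1 -> 0
  row 13 [01101]: F1=1 F2=1 -> 0
  row 14 [01110]: F1=1 F2=1 -> 0
  row 15 [01111]: F1=1 F2=1 -> 0
  row 16 [10000]: F1=0 F2=1 (differ) -> 1
  row 17 [10001]: F1=0 F2=1 (differ) -> 1
  row 18 [10010]: F1=0 F2=1 (differ) -> 1
  row 19 [10011]: F1=0 F2=1 (differ) -> 1
  row 20 [10100]: F1=1 F2=1 -> 0
  row 21 [10101]: F1=1 F2=1 -> 0
  row 22 [10110]: F1=1 F2=1 -> 0
  row 23 [10111]: F1=1 F2=1 -> 0
  row 24 [11000]: F1=0 F2=0 -> 0
  row 25 [11001]: F1=0 F2=0 -> 0
  row 26 [11010]: F1=0 F2=0 -> 0
  row 27 [11011]: F1=0 F2=0 -> 0
  row 28 [11100]: F1=1 F2=0 (differ) -> 1
  row 29 [11101]: F1=1 F2=0 (differ) -> 1
  row 30 [11110]: F1=1 F2=0 (differ) -> 1
  row 31 [11111]: F1=1 F2=0 (differ) -> 1
Full result column, 8 rows per line (p,q fixed per line; r,s,t runs 000..111 left to right):
  rows 0-7 [p,q=00]: 11111111  (ones: 8)
  rows 8-15 [p,q=01]: 00000000  (ones: 0)
  rows 16-23 [p,q=10]: 11110000  (ones: 4)
  rows 24-31 [p,q=11]: 00001111  (ones: 4)
Disagreements = 8+0+4+4 = 16

16


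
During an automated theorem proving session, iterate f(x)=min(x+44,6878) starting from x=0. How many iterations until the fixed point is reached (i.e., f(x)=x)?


Step 1: x=0, cap=6878, increment=44
Step 2: x grows by 44 each step until capped at 6878; fixed point is x=6878
Step 3: iterations = ceil(6878/44) = 157

157


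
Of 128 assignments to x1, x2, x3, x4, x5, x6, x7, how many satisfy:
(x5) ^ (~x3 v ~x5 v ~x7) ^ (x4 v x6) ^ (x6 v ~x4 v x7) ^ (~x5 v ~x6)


CNF with 5 clauses over 7 vars (128 assignments).
An assignment satisfies CNF iff every clause has >=1 true literal.
Check each row (bits = x1,x2,x3,x4,x5,x6,x7; clause T/F shown):
  row 0 [0000000]: clauses=FTFTT -> 0
  row 1 [0000001]: clauses=FTFTT -> 0
  row 2 [0000010]: clauses=FTTTT -> 0
  row 3 [0000011]: clauses=FTTTT -> 0
  row 4 [0000100]: clauses=TTFTT -> 0
  (every remaining row is evaluated the same way; all 128 results are listed next)
Full result column, 8 rows per line (x1,x2,x3,x4 fixed per line; x5,x6,x7 runs 000..111 left to right):
  rows 0-7 [x1,x2,x3,x4=0000]: 00000000  (ones: 0)
  rows 8-15 [x1,x2,x3,x4=0001]: 00000100  (ones: 1)
  rows 16-23 [x1,x2,x3,x4=0010]: 00000000  (ones: 0)
  rows 24-31 [x1,x2,x3,x4=0011]: 00000000  (ones: 0)
  rows 32-39 [x1,x2,x3,x4=0100]: 00000000  (ones: 0)
  rows 40-47 [x1,x2,x3,x4=0101]: 00000100  (ones: 1)
  rows 48-55 [x1,x2,x3,x4=0110]: 00000000  (ones: 0)
  rows 56-63 [x1,x2,x3,x4=0111]: 00000000  (ones: 0)
  rows 64-71 [x1,x2,x3,x4=1000]: 00000000  (ones: 0)
  rows 72-79 [x1,x2,x3,x4=1001]: 00000100  (ones: 1)
  rows 80-87 [x1,x2,x3,x4=1010]: 00000000  (ones: 0)
  rows 88-95 [x1,x2,x3,x4=1011]: 00000000  (ones: 0)
  rows 96-103 [x1,x2,x3,x4=1100]: 00000000  (ones: 0)
  rows 104-111 [x1,x2,x3,x4=1101]: 00000100  (ones: 1)
  rows 112-119 [x1,x2,x3,x4=1110]: 00000000  (ones: 0)
  rows 120-127 [x1,x2,x3,x4=1111]: 00000000  (ones: 0)
Satisfying assignments = 0+1+0+0+0+1+0+0+0+1+0+0+0+1+0+0 = 4

4


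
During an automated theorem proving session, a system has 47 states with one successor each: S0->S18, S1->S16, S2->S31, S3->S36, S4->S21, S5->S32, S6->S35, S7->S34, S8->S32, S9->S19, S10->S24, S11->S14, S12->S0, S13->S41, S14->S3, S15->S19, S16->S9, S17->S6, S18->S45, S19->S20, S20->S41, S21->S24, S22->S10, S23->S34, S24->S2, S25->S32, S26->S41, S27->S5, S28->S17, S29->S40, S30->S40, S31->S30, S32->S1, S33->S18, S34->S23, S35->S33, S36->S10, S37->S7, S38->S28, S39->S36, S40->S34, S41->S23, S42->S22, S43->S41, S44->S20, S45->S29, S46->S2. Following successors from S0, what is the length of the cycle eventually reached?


Trace from S0 until a state repeats:
  S0 -> S18 -> S45 -> S29 -> S40 -> S34 -> S23 -> S34
S34 first seen at step 5, revisited at step 7.
Cycle length = 7 - 5 = 2

2


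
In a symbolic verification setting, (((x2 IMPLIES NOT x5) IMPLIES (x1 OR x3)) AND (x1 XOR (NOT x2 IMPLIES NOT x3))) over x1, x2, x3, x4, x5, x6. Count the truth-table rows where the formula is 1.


Formula: (((x2 IMPLIES NOT x5) IMPLIES (x1 OR x3)) AND (x1 XOR (NOT x2 IMPLIES NOT x3))) over 6 vars (64 rows)
Evaluate each row (x1, x2, x3, x4, x5, x6 as bits, MSB first):
  row 0 [000000]: (((0 IMPLIES NOT 0) IMPLIES (0 OR 0)) AND (0 XOR (NOT 0 IMPLIES NOT 0))) -> 0
  row 1 [000001]: (((0 IMPLIES NOT 0) IMPLIES (0 OR 0)) AND (0 XOR (NOT 0 IMPLIES NOT 0))) -> 0
  row 2 [000010]: (((0 IMPLIES NOT 1) IMPLIES (0 OR 0)) AND (0 XOR (NOT 0 IMPLIES NOT 0))) -> 0
  row 3 [000011]: (((0 IMPLIES NOT 1) IMPLIES (0 OR 0)) AND (0 XOR (NOT 0 IMPLIES NOT 0))) -> 0
  row 4 [000100]: (((0 IMPLIES NOT 0) IMPLIES (0 OR 0)) AND (0 XOR (NOT 0 IMPLIES NOT 0))) -> 0
  (every remaining row is evaluated the same way; all 64 results are listed next)
Full result column, 8 rows per line (x1,x2,x3 fixed per line; x4,x5,x6 runs 000..111 left to right):
  rows 0-7 [x1,x2,x3=000]: 00000000  (ones: 0)
  rows 8-15 [x1,x2,x3=001]: 00000000  (ones: 0)
  rows 16-23 [x1,x2,x3=010]: 00110011  (ones: 4)
  rows 24-31 [x1,x2,x3=011]: 11111111  (ones: 8)
  rows 32-39 [x1,x2,x3=100]: 00000000  (ones: 0)
  rows 40-47 [x1,x2,x3=101]: 11111111  (ones: 8)
  rows 48-55 [x1,x2,x3=110]: 00000000  (ones: 0)
  rows 56-63 [x1,x2,x3=111]: 00000000  (ones: 0)
Count of 1-rows = 0+0+4+8+0+8+0+0 = 20

20


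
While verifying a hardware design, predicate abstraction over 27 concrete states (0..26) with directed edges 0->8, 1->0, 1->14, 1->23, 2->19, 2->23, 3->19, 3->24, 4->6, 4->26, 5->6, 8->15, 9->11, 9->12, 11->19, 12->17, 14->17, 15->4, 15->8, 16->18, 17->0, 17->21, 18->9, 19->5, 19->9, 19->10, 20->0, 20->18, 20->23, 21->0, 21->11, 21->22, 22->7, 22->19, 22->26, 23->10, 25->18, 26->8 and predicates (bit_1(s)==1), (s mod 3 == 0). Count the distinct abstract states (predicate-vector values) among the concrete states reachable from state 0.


BFS from 0:
Concrete reachable: {0, 4, 6, 8, 15, 26}
Abstract via predicates (bit_1(s)==1), (s mod 3 == 0):
  (0,0) <- {4, 8}
  (0,1) <- {0}
  (1,0) <- {26}
  (1,1) <- {6, 15}
Distinct abstract states = 4

4


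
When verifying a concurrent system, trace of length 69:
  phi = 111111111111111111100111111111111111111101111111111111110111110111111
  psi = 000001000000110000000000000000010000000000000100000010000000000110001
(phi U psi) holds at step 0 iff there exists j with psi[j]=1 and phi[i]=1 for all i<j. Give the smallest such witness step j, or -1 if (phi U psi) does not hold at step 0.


(phi U psi) at 0: need smallest j with psi[j]=1 and phi[i]=1 for all i in [0,j).
Scan from step 0:
  step 0: phi=1, psi=0 -> continue
  step 1: phi=1, psi=0 -> continue
  step 2: phi=1, psi=0 -> continue
  step 3: phi=1, psi=0 -> continue
  step 5: psi=1 and phi held for [0,5) -> witness found
Witness step = 5

5


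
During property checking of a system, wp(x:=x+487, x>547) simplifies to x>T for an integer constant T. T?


Formula: wp(x:=E, P) = P[E/x] (substitute E for x in postcondition)
Step 1: Postcondition: x>547
Step 2: Substitute x+487 for x: x+487>547
Step 3: Solve for x: x > 547-487 = 60

60


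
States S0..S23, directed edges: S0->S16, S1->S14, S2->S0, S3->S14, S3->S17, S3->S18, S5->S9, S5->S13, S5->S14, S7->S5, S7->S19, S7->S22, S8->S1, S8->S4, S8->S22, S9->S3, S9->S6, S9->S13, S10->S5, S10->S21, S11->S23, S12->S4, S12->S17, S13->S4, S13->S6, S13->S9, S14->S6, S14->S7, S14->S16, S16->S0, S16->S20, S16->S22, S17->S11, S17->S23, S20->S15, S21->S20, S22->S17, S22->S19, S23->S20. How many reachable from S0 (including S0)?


BFS from S0:
  layer 0: {S0}
  layer 1: {S16}
  layer 2: {S20, S22}
  layer 3: {S15, S17, S19}
  layer 4: {S11, S23}
Reachable set: {S0, S11, S15, S16, S17, S19, S20, S22, S23}
Count = 9

9


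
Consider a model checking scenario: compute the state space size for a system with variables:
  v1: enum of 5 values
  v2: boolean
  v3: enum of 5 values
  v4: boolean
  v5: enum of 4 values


State space = product of domain sizes of all variables.
Domain sizes:
  v1 (enum of 5 values): 5
  v2 (boolean): 2
  v3 (enum of 5 values): 5
  v4 (boolean): 2
  v5 (enum of 4 values): 4
Product = 5 * 2 * 5 * 2 * 4 = 400

400


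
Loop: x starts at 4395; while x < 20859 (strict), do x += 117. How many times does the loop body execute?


Step 1: x goes from 4395 toward 20859 by 117; the body runs while x<20859, so iterations = ceil((bound-start)/step)
Step 2: Distance=16464
Step 3: ceil(16464/117)=141

141


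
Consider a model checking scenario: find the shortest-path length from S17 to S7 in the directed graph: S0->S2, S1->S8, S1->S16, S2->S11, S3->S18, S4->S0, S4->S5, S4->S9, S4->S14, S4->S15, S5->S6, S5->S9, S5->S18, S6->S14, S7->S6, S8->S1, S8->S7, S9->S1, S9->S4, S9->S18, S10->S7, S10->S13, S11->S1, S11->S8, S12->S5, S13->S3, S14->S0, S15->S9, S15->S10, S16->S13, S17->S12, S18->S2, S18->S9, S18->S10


BFS layer-by-layer from S17:
  dist 0: {S17}
  dist 1: {S12}
  dist 2: {S5}
  dist 3: {S6, S9, S18}
  dist 4: {S1, S2, S4, S10, S14}
  dist 5: {S0, S7, S8, S11, S13, S15, S16}
  -> S7 reached at distance 5
Shortest path length = 5

5


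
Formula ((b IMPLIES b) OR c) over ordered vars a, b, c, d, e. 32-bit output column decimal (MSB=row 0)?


Formula: ((b IMPLIES b) OR c) over a, b, c, d, e (32 rows)
Evaluate each row (bits = a,b,c,d,e, MSB first):
  row 0 [00000]: ((0 IMPLIES 0) OR 0) -> 1
  row 1 [00001]: ((0 IMPLIES 0) OR 0) -> 1
  row 2 [00010]: ((0 IMPLIES 0) OR 0) -> 1
  row 3 [00011]: ((0 IMPLIES 0) OR 0) -> 1
  row 4 [00100]: ((0 IMPLIES 0) OR 1) -> 1
  row 5 [00101]: ((0 IMPLIES 0) OR 1) -> 1
  row 6 [00110]: ((0 IMPLIES 0) OR 1) -> 1
  row 7 [00111]: ((0 IMPLIES 0) OR 1) -> 1
  row 8 [01000]: ((1 IMPLIES 1) OR 0) -> 1
  row 9 [01001]: ((1 IMPLIES 1) OR 0) -> 1
  row 10 [01010]: ((1 IMPLIES 1) OR 0) -> 1
  row 11 [01011]: ((1 IMPLIES 1) OR 0) -> 1
  row 12 [01100]: ((1 IMPLIES 1) OR 1) -> 1
  row 13 [01101]: ((1 IMPLIES 1) OR 1) -> 1
  row 14 [01110]: ((1 IMPLIES 1) OR 1) -> 1
  row 15 [01111]: ((1 IMPLIES 1) OR 1) -> 1
  row 16 [10000]: ((0 IMPLIES 0) OR 0) -> 1
  row 17 [10001]: ((0 IMPLIES 0) OR 0) -> 1
  row 18 [10010]: ((0 IMPLIES 0) OR 0) -> 1
  row 19 [10011]: ((0 IMPLIES 0) OR 0) -> 1
  row 20 [10100]: ((0 IMPLIES 0) OR 1) -> 1
  row 21 [10101]: ((0 IMPLIES 0) OR 1) -> 1
  row 22 [10110]: ((0 IMPLIES 0) OR 1) -> 1
  row 23 [10111]: ((0 IMPLIES 0) OR 1) -> 1
  row 24 [11000]: ((1 IMPLIES 1) OR 0) -> 1
  row 25 [11001]: ((1 IMPLIES 1) OR 0) -> 1
  row 26 [11010]: ((1 IMPLIES 1) OR 0) -> 1
  row 27 [11011]: ((1 IMPLIES 1) OR 0) -> 1
  row 28 [11100]: ((1 IMPLIES 1) OR 1) -> 1
  row 29 [11101]: ((1 IMPLIES 1) OR 1) -> 1
  row 30 [11110]: ((1 IMPLIES 1) OR 1) -> 1
  row 31 [11111]: ((1 IMPLIES 1) OR 1) -> 1
Full result column, 4 rows per line (a,b,c fixed per line; d,e runs 00..11 left to right):
  rows 0-3 [a,b,c=000]: 1111  = hex F
  rows 4-7 [a,b,c=001]: 1111  = hex F
  rows 8-11 [a,b,c=010]: 1111  = hex F
  rows 12-15 [a,b,c=011]: 1111  = hex F
  rows 16-19 [a,b,c=100]: 1111  = hex F
  rows 20-23 [a,b,c=101]: 1111  = hex F
  rows 24-27 [a,b,c=110]: 1111  = hex F
  rows 28-31 [a,b,c=111]: 1111  = hex F
Output column (row 0 .. row 31) = 11111111111111111111111111111111
Output column grouped in 4s = 1111 1111 1111 1111 1111 1111 1111 1111 = 0xFFFFFFFF
Convert to decimal digit by digit (value = value*16 + digit):
  F -> 15
  15*16 + 15 (F) = 255
  255*16 + 15 (F) = 4095
  4095*16 + 15 (F) = 65535
  65535*16 + 15 (F) = 1048575
  1048575*16 + 15 (F) = 16777215
  16777215*16 + 15 (F) = 268435455
  268435455*16 + 15 (F) = 4294967295
Decimal = 4294967295

4294967295


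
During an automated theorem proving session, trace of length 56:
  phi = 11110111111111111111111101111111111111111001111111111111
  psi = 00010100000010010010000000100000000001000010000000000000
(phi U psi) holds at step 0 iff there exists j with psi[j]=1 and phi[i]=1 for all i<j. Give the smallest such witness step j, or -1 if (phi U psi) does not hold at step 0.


(phi U psi) at 0: need smallest j with psi[j]=1 and phi[i]=1 for all i in [0,j).
Scan from step 0:
  step 0: phi=1, psi=0 -> continue
  step 1: phi=1, psi=0 -> continue
  step 2: phi=1, psi=0 -> continue
  step 3: psi=1 and phi held for [0,3) -> witness found
Witness step = 3

3


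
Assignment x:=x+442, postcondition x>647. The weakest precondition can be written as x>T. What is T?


Formula: wp(x:=E, P) = P[E/x] (substitute E for x in postcondition)
Step 1: Postcondition: x>647
Step 2: Substitute x+442 for x: x+442>647
Step 3: Solve for x: x > 647-442 = 205

205


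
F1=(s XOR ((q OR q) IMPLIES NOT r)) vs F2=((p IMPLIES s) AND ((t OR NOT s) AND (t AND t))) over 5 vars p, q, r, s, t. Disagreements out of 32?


F1 = (s XOR ((q OR q) IMPLIES NOT r))
F2 = ((p IMPLIES s) AND ((t OR NOT s) AND (t AND t)))
Evaluate both on each of 32 rows (bits = p,q,r,s,t):
  row 0 [00000]: F1=1 F2=0 (differ) -> 1
  row 1 [00001]: F1=1 F2=1 -> 0
  row 2 [00010]: F1=0 F2=0 -> 0
  row 3 [00011]: F1=0 F2=1 (differ) -> 1
  row 4 [00100]: F1=1 F2=0 (differ) -> 1
  row 5 [00101]: F1=1 F2=1 -> 0
  row 6 [00110]: F1=0 F2=0 -> 0
  row 7 [00111]: F1=0 F2=1 (differ) -> 1
  row 8 [01000]: F1=1 F2=0 (differ) -> 1
  row 9 [01001]: F1=1 F2=1 -> 0
  row 10 [01010]: F1=0 F2=0 -> 0
  row 11 [01011]: F1=0 F2=1 (differ) -> 1
  row 12 [01100]: F1=0 F2=0 -> 0
  row 13 [01101]: F1=0 F2=1 (differ) -> 1
  row 14 [01110]: F1=1 F2=0 (differ) -> 1
  row 15 [01111]: F1=1 F2=1 -> 0
  row 16 [10000]: F1=1 F2=0 (differ) -> 1
  row 17 [10001]: F1=1 F2=0 (differ) -> 1
  row 18 [10010]: F1=0 F2=0 -> 0
  row 19 [10011]: F1=0 F2=1 (differ) -> 1
  row 20 [10100]: F1=1 F2=0 (differ) -> 1
  row 21 [10101]: F1=1 F2=0 (differ) -> 1
  row 22 [10110]: F1=0 F2=0 -> 0
  row 23 [10111]: F1=0 F2=1 (differ) -> 1
  row 24 [11000]: F1=1 F2=0 (differ) -> 1
  row 25 [11001]: F1=1 F2=0 (differ) -> 1
  row 26 [11010]: F1=0 F2=0 -> 0
  row 27 [11011]: F1=0 F2=1 (differ) -> 1
  row 28 [11100]: F1=0 F2=0 -> 0
  row 29 [11101]: F1=0 F2=0 -> 0
  row 30 [11110]: F1=1 F2=0 (differ) -> 1
  row 31 [11111]: F1=1 F2=1 -> 0
Full result column, 8 rows per line (p,q fixed per line; r,s,t runs 000..111 left to right):
  rows 0-7 [p,q=00]: 10011001  (ones: 4)
  rows 8-15 [p,q=01]: 10010110  (ones: 4)
  rows 16-23 [p,q=10]: 11011101  (ones: 6)
  rows 24-31 [p,q=11]: 11010010  (ones: 4)
Disagreements = 4+4+6+4 = 18

18


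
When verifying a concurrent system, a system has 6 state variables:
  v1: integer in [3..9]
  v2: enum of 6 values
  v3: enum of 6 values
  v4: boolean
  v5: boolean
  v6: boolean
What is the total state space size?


State space = product of domain sizes of all variables.
Domain sizes:
  v1 (integer in [3..9]): 7
  v2 (enum of 6 values): 6
  v3 (enum of 6 values): 6
  v4 (boolean): 2
  v5 (boolean): 2
  v6 (boolean): 2
Product = 7 * 6 * 6 * 2 * 2 * 2 = 2016

2016


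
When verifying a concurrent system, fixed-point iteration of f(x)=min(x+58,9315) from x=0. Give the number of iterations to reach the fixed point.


Step 1: x=0, cap=9315, increment=58
Step 2: x grows by 58 each step until capped at 9315; fixed point is x=9315
Step 3: iterations = ceil(9315/58) = 161

161


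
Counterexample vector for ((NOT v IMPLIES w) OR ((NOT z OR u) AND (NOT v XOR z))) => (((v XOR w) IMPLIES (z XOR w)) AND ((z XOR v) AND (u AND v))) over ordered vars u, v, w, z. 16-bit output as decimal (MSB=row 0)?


F1 = ((NOT v IMPLIES w) OR ((NOT z OR u) AND (NOT v XOR z)))
F2 = (((v XOR w) IMPLIES (z XOR w)) AND ((z XOR v) AND (u AND v)))
Counterexample to F1=>F2 is where F1=1 and F2=0.
Evaluate each row (bits = u,v,w,z, MSB first):
  row 0 [0000]: F1=1 F2=0 -> F1&~F2 -> 1
  row 1 [0001]: F1=0 F2=0 -> F1&~F2 -> 0
  row 2 [0010]: F1=1 F2=0 -> F1&~F2 -> 1
  row 3 [0011]: F1=1 F2=0 -> F1&~F2 -> 1
  row 4 [0100]: F1=1 F2=0 -> F1&~F2 -> 1
  row 5 [0101]: F1=1 F2=0 -> F1&~F2 -> 1
  row 6 [0110]: F1=1 F2=0 -> F1&~F2 -> 1
  row 7 [0111]: F1=1 F2=0 -> F1&~F2 -> 1
  row 8 [1000]: F1=1 F2=0 -> F1&~F2 -> 1
  row 9 [1001]: F1=0 F2=0 -> F1&~F2 -> 0
  row 10 [1010]: F1=1 F2=0 -> F1&~F2 -> 1
  row 11 [1011]: F1=1 F2=0 -> F1&~F2 -> 1
  row 12 [1100]: F1=1 F2=0 -> F1&~F2 -> 1
  row 13 [1101]: F1=1 F2=0 -> F1&~F2 -> 1
  row 14 [1110]: F1=1 F2=1 -> F1&~F2 -> 0
  row 15 [1111]: F1=1 F2=0 -> F1&~F2 -> 1
Full result column, 4 rows per line (u,v fixed per line; w,z runs 00..11 left to right):
  rows 0-3 [u,v=00]: 1011  = hex B
  rows 4-7 [u,v=01]: 1111  = hex F
  rows 8-11 [u,v=10]: 1011  = hex B
  rows 12-15 [u,v=11]: 1101  = hex D
Counterexample vector (row 0 .. row 15) = 1011111110111101
Output column grouped in 4s = 1011 1111 1011 1101 = 0xBFBD
Convert to decimal digit by digit (value = value*16 + digit):
  B -> 11
  11*16 + 15 (F) = 191
  191*16 + 11 (B) = 3067
  3067*16 + 13 (D) = 49085
Decimal = 49085

49085
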